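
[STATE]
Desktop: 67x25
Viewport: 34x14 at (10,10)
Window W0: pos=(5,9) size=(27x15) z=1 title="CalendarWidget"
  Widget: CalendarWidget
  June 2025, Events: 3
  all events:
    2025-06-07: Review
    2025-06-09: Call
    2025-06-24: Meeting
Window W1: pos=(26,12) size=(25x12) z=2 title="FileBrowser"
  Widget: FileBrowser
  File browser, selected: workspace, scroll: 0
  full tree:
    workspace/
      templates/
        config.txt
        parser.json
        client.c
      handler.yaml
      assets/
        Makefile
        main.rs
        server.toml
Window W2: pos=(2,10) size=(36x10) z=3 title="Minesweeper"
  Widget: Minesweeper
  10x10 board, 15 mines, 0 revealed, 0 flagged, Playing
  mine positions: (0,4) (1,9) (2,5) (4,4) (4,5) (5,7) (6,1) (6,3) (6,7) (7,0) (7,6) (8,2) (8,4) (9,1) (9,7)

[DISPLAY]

━━━━━━━━━━━━━━━━━━━━━━━━━━━┓      
eeper                      ┃      
───────────────────────────┨━━━━━━
■■■                        ┃r     
■■■                        ┃──────
■■■                        ┃pace/ 
■■■                        ┃plates
■■■                        ┃.yaml 
■■■                        ┃ets/  
━━━━━━━━━━━━━━━━━━━━━━━━━━━┛      
                ┃                 
                ┃                 
                ┃                 
━━━━━━━━━━━━━━━━┗━━━━━━━━━━━━━━━━━


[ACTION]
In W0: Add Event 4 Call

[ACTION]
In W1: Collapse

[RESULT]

━━━━━━━━━━━━━━━━━━━━━━━━━━━┓      
eeper                      ┃      
───────────────────────────┨━━━━━━
■■■                        ┃r     
■■■                        ┃──────
■■■                        ┃pace/ 
■■■                        ┃      
■■■                        ┃      
■■■                        ┃      
━━━━━━━━━━━━━━━━━━━━━━━━━━━┛      
                ┃                 
                ┃                 
                ┃                 
━━━━━━━━━━━━━━━━┗━━━━━━━━━━━━━━━━━


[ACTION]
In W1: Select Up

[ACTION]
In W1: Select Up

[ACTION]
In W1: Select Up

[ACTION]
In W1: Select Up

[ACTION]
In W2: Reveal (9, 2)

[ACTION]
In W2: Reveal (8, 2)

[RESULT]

━━━━━━━━━━━━━━━━━━━━━━━━━━━┓      
eeper                      ┃      
───────────────────────────┨━━━━━━
■■■                        ┃r     
■■✹                        ┃──────
■■■                        ┃pace/ 
■■■                        ┃      
■■■                        ┃      
✹■■                        ┃      
━━━━━━━━━━━━━━━━━━━━━━━━━━━┛      
                ┃                 
                ┃                 
                ┃                 
━━━━━━━━━━━━━━━━┗━━━━━━━━━━━━━━━━━


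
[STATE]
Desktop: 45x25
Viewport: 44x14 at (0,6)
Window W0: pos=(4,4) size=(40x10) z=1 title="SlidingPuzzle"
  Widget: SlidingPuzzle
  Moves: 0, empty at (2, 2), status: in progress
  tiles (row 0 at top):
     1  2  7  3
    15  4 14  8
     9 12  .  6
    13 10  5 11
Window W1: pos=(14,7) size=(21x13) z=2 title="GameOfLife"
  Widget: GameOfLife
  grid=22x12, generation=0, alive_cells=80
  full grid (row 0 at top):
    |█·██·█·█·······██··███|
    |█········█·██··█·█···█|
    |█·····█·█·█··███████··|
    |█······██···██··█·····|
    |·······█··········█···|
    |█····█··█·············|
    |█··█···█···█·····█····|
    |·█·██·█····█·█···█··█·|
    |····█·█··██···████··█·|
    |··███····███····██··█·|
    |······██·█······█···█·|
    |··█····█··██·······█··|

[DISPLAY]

    ┠──────────────────────────────────────┨
    ┃┌────┬───┏━━━━━━━━━━━━━━━━━━━┓        ┃
    ┃│  1 │  2┃ GameOfLife        ┃        ┃
    ┃├────┼───┠───────────────────┨        ┃
    ┃│ 15 │  4┃Gen: 0             ┃        ┃
    ┃├────┼───┃·····█·█·█··███████┃        ┃
    ┃│  9 │ 12┃······██···██··█···┃        ┃
    ┗━━━━━━━━━┃······█··········█·┃━━━━━━━━┛
              ┃····█··█···········┃         
              ┃··█···█···█·····█··┃         
              ┃█·██·█····█·█···█··┃         
              ┃···█·█··██···████··┃         
              ┃·███····███····██··┃         
              ┗━━━━━━━━━━━━━━━━━━━┛         


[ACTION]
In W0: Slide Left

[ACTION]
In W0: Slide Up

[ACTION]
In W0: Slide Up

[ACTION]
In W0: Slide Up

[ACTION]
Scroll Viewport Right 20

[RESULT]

   ┠──────────────────────────────────────┨ 
   ┃┌────┬───┏━━━━━━━━━━━━━━━━━━━┓        ┃ 
   ┃│  1 │  2┃ GameOfLife        ┃        ┃ 
   ┃├────┼───┠───────────────────┨        ┃ 
   ┃│ 15 │  4┃Gen: 0             ┃        ┃ 
   ┃├────┼───┃·····█·█·█··███████┃        ┃ 
   ┃│  9 │ 12┃······██···██··█···┃        ┃ 
   ┗━━━━━━━━━┃······█··········█·┃━━━━━━━━┛ 
             ┃····█··█···········┃          
             ┃··█···█···█·····█··┃          
             ┃█·██·█····█·█···█··┃          
             ┃···█·█··██···████··┃          
             ┃·███····███····██··┃          
             ┗━━━━━━━━━━━━━━━━━━━┛          


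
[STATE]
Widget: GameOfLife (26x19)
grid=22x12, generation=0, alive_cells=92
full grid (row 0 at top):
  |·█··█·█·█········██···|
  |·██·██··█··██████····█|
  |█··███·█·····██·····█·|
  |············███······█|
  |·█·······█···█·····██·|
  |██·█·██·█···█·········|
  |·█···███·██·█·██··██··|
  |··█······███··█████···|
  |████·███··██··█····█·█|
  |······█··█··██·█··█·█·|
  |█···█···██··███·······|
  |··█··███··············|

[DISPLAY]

Gen: 0                    
·█··█·█·█········██···    
·██·██··█··██████····█    
█··███·█·····██·····█·    
············███······█    
·█·······█···█·····██·    
██·█·██·█···█·········    
·█···███·██·█·██··██··    
··█······███··█████···    
████·███··██··█····█·█    
······█··█··██·█··█·█·    
█···█···██··███·······    
··█··███··············    
                          
                          
                          
                          
                          
                          


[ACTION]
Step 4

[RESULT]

Gen: 4                    
·····██·····█·········    
██··███······█········    
···████····██·······█·    
█··█······█··········█    
█·█·······█···█·····█·    
·█·█·███··█···██·█·██·    
··█···█····████···█···    
····█···██·····█······    
····█·█·██······█····█    
···█··█···········███·    
···██·█···█··██·······    
·······████··██·······    
                          
                          
                          
                          
                          
                          


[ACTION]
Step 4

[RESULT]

Gen: 8                    
····█··█···█··········    
····█··█··█·█·········    
····█·····█···········    
·····██·██·████·······    
·····██·██····██··██··    
·············██··█···█    
····██···········██··█    
··█···█·········█·█···    
··█··········█··█·█·██    
··█···██····█··█··█···    
··██··███·█·███·······    
··········█·███·······    
                          
                          
                          
                          
                          
                          


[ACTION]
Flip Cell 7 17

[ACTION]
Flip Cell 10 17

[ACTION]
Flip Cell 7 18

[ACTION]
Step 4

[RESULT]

Gen: 12                   
···██·█·█·█·█·········    
··█···█·█·███·········    
···████···███·█·······    
···███··█·······█·█···    
···███·████···█··█·██·    
···███·█·██···████····    
···█····█·····█·█·█·█·    
··██··██······██··█·█·    
·█·█···█·█····██······    
·█·█··█·████··········    
·██····█··············    
··········██···█······    
                          
                          
                          
                          
                          
                          


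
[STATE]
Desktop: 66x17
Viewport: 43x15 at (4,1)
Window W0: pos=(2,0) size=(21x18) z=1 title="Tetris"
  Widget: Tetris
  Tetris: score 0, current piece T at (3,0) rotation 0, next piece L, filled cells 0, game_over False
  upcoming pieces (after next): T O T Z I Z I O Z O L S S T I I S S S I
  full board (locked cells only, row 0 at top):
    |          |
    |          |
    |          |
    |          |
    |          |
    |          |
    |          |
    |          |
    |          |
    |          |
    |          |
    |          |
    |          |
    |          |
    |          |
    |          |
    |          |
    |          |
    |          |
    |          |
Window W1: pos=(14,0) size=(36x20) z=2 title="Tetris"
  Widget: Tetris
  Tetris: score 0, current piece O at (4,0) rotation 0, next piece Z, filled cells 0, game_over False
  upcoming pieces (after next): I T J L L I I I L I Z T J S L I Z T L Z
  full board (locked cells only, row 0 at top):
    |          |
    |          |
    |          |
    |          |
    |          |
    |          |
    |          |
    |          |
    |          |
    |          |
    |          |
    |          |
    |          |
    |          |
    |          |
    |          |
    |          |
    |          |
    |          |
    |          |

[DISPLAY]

Tetris    ┃ Tetris                         
──────────┠────────────────────────────────
         │┃          │Next:                
         │┃          │▓▓                   
         │┃          │ ▓▓                  
         │┃          │                     
         │┃          │                     
         │┃          │                     
         │┃          │Score:               
         │┃          │0                    
         │┃          │                     
         │┃          │                     
         │┃          │                     
         │┃          │                     
         │┃          │                     


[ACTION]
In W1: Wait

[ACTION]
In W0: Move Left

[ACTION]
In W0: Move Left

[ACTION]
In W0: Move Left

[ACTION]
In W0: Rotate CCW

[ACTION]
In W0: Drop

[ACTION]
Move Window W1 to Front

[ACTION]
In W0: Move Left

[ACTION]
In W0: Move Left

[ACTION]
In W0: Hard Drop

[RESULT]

Tetris    ┃ Tetris                         
──────────┠────────────────────────────────
         │┃          │Next:                
         │┃          │▓▓                   
         │┃          │ ▓▓                  
         │┃          │                     
         │┃          │                     
         │┃          │                     
         │┃          │Score:               
         │┃          │0                    
         │┃          │                     
         │┃          │                     
         │┃          │                     
▒        │┃          │                     
▒        │┃          │                     


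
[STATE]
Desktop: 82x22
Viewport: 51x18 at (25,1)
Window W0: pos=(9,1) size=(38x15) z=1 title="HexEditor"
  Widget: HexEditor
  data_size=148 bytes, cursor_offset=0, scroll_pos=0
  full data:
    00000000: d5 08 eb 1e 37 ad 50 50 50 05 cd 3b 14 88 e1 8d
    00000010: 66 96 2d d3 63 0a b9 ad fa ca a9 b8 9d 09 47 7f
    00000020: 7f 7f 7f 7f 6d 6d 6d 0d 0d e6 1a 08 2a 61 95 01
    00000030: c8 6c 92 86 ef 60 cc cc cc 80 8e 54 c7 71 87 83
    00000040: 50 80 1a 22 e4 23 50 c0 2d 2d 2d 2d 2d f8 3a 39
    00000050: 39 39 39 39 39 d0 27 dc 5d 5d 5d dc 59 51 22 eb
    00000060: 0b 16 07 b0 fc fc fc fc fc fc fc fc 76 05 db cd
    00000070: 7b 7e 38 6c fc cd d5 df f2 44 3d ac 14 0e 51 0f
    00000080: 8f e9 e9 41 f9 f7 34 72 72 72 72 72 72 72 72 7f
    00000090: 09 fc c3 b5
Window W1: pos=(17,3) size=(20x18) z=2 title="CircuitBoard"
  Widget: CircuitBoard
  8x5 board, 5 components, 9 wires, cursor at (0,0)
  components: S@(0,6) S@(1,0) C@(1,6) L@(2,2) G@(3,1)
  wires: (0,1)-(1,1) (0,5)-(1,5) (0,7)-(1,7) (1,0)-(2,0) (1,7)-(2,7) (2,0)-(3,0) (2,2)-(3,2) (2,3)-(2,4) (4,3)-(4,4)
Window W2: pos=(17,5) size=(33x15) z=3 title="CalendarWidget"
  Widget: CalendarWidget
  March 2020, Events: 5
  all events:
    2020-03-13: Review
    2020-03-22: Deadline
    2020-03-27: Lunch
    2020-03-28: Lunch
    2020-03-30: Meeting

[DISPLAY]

━━━━━━━━━━━━━━━━━━━━━┓                             
                     ┃                             
━━━━━━━━━━━┓─────────┨                             
tBoard     ┃ 50 50  5┃                             
━━━━━━━━━━━━━━━━━━━━━━━━┓                          
arWidget                ┃                          
────────────────────────┨                          
    March 2020          ┃                          
e Th Fr Sa Su           ┃                          
            1           ┃                          
4  5  6  7  8           ┃                          
1 12 13* 14 15          ┃                          
8 19 20 21 22*          ┃                          
5 26 27* 28* 29         ┃                          
                        ┃                          
                        ┃                          
                        ┃                          
                        ┃                          


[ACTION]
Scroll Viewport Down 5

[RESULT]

tBoard     ┃ 50 50  5┃                             
━━━━━━━━━━━━━━━━━━━━━━━━┓                          
arWidget                ┃                          
────────────────────────┨                          
    March 2020          ┃                          
e Th Fr Sa Su           ┃                          
            1           ┃                          
4  5  6  7  8           ┃                          
1 12 13* 14 15          ┃                          
8 19 20 21 22*          ┃                          
5 26 27* 28* 29         ┃                          
                        ┃                          
                        ┃                          
                        ┃                          
                        ┃                          
━━━━━━━━━━━━━━━━━━━━━━━━┛                          
━━━━━━━━━━━┛                                       
                                                   


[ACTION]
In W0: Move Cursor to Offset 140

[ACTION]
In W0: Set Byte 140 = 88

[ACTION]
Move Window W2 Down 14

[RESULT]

tBoard     ┃ 50 50  5┃                             
───────────┨ b9 ad  f┃                             
2 3 4 5 6 7┃ 6d 0d  0┃                             
━━━━━━━━━━━━━━━━━━━━━━━━┓                          
arWidget                ┃                          
────────────────────────┨                          
    March 2020          ┃                          
e Th Fr Sa Su           ┃                          
            1           ┃                          
4  5  6  7  8           ┃                          
1 12 13* 14 15          ┃                          
8 19 20 21 22*          ┃                          
5 26 27* 28* 29         ┃                          
                        ┃                          
                        ┃                          
                        ┃                          
                        ┃                          
━━━━━━━━━━━━━━━━━━━━━━━━┛                          


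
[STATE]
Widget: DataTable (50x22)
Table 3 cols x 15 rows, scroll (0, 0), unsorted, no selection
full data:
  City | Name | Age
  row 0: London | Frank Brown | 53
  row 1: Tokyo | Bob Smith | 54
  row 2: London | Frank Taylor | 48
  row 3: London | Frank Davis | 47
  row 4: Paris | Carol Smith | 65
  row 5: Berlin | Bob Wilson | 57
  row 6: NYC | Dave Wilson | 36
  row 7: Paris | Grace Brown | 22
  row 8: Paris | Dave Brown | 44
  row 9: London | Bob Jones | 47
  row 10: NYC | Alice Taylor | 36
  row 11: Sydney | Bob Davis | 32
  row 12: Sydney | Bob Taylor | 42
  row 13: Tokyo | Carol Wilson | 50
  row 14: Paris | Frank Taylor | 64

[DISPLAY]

City  │Name        │Age                           
──────┼────────────┼───                           
London│Frank Brown │53                            
Tokyo │Bob Smith   │54                            
London│Frank Taylor│48                            
London│Frank Davis │47                            
Paris │Carol Smith │65                            
Berlin│Bob Wilson  │57                            
NYC   │Dave Wilson │36                            
Paris │Grace Brown │22                            
Paris │Dave Brown  │44                            
London│Bob Jones   │47                            
NYC   │Alice Taylor│36                            
Sydney│Bob Davis   │32                            
Sydney│Bob Taylor  │42                            
Tokyo │Carol Wilson│50                            
Paris │Frank Taylor│64                            
                                                  
                                                  
                                                  
                                                  
                                                  


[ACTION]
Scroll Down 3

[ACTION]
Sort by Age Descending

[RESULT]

City  │Name        │Ag▼                           
──────┼────────────┼───                           
Paris │Carol Smith │65                            
Paris │Frank Taylor│64                            
Berlin│Bob Wilson  │57                            
Tokyo │Bob Smith   │54                            
London│Frank Brown │53                            
Tokyo │Carol Wilson│50                            
London│Frank Taylor│48                            
London│Frank Davis │47                            
London│Bob Jones   │47                            
Paris │Dave Brown  │44                            
Sydney│Bob Taylor  │42                            
NYC   │Dave Wilson │36                            
NYC   │Alice Taylor│36                            
Sydney│Bob Davis   │32                            
Paris │Grace Brown │22                            
                                                  
                                                  
                                                  
                                                  
                                                  


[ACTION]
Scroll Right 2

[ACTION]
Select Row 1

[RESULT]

City  │Name        │Ag▼                           
──────┼────────────┼───                           
Paris │Carol Smith │65                            
>aris │Frank Taylor│64                            
Berlin│Bob Wilson  │57                            
Tokyo │Bob Smith   │54                            
London│Frank Brown │53                            
Tokyo │Carol Wilson│50                            
London│Frank Taylor│48                            
London│Frank Davis │47                            
London│Bob Jones   │47                            
Paris │Dave Brown  │44                            
Sydney│Bob Taylor  │42                            
NYC   │Dave Wilson │36                            
NYC   │Alice Taylor│36                            
Sydney│Bob Davis   │32                            
Paris │Grace Brown │22                            
                                                  
                                                  
                                                  
                                                  
                                                  


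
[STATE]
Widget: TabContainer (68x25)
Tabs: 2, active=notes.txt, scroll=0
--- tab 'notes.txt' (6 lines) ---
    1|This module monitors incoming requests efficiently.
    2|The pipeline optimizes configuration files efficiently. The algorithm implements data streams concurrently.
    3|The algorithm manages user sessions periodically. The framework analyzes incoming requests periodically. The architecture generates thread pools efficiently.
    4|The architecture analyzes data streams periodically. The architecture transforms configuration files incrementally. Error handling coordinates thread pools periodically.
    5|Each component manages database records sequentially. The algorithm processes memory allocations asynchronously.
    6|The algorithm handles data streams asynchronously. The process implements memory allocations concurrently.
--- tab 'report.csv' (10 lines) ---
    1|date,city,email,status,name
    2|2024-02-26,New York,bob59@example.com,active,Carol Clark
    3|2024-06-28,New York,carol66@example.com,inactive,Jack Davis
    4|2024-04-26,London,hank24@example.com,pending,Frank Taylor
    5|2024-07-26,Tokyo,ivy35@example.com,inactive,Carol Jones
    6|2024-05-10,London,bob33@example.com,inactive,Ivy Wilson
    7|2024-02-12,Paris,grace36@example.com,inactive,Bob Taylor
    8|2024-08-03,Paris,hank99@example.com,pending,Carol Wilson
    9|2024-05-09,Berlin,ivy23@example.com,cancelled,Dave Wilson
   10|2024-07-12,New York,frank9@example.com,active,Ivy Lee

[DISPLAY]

[notes.txt]│ report.csv                                             
────────────────────────────────────────────────────────────────────
This module monitors incoming requests efficiently.                 
The pipeline optimizes configuration files efficiently. The algorith
The algorithm manages user sessions periodically. The framework anal
The architecture analyzes data streams periodically. The architectur
Each component manages database records sequentially. The algorithm 
The algorithm handles data streams asynchronously. The process imple
                                                                    
                                                                    
                                                                    
                                                                    
                                                                    
                                                                    
                                                                    
                                                                    
                                                                    
                                                                    
                                                                    
                                                                    
                                                                    
                                                                    
                                                                    
                                                                    
                                                                    


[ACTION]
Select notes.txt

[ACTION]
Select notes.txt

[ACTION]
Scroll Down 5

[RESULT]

[notes.txt]│ report.csv                                             
────────────────────────────────────────────────────────────────────
The algorithm handles data streams asynchronously. The process imple
                                                                    
                                                                    
                                                                    
                                                                    
                                                                    
                                                                    
                                                                    
                                                                    
                                                                    
                                                                    
                                                                    
                                                                    
                                                                    
                                                                    
                                                                    
                                                                    
                                                                    
                                                                    
                                                                    
                                                                    
                                                                    
                                                                    


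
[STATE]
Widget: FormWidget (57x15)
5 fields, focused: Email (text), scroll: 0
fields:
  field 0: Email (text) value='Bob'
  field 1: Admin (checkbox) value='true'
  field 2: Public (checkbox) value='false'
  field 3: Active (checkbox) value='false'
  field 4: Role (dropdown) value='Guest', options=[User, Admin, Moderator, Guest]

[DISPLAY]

> Email:      [Bob                                      ]
  Admin:      [x]                                        
  Public:     [ ]                                        
  Active:     [ ]                                        
  Role:       [Guest                                   ▼]
                                                         
                                                         
                                                         
                                                         
                                                         
                                                         
                                                         
                                                         
                                                         
                                                         


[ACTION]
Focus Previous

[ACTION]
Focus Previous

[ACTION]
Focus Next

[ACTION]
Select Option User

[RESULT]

  Email:      [Bob                                      ]
  Admin:      [x]                                        
  Public:     [ ]                                        
  Active:     [ ]                                        
> Role:       [User                                    ▼]
                                                         
                                                         
                                                         
                                                         
                                                         
                                                         
                                                         
                                                         
                                                         
                                                         


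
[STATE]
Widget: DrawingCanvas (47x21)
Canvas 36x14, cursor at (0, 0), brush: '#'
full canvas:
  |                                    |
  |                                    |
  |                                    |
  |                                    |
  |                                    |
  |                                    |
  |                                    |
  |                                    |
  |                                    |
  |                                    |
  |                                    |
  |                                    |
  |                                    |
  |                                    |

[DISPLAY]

+                                              
                                               
                                               
                                               
                                               
                                               
                                               
                                               
                                               
                                               
                                               
                                               
                                               
                                               
                                               
                                               
                                               
                                               
                                               
                                               
                                               


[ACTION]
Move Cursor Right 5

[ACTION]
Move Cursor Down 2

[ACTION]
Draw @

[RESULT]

                                               
                                               
     @                                         
                                               
                                               
                                               
                                               
                                               
                                               
                                               
                                               
                                               
                                               
                                               
                                               
                                               
                                               
                                               
                                               
                                               
                                               


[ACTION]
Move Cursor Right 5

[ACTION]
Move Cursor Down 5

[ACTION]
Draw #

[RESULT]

                                               
                                               
     @                                         
                                               
                                               
                                               
                                               
          #                                    
                                               
                                               
                                               
                                               
                                               
                                               
                                               
                                               
                                               
                                               
                                               
                                               
                                               


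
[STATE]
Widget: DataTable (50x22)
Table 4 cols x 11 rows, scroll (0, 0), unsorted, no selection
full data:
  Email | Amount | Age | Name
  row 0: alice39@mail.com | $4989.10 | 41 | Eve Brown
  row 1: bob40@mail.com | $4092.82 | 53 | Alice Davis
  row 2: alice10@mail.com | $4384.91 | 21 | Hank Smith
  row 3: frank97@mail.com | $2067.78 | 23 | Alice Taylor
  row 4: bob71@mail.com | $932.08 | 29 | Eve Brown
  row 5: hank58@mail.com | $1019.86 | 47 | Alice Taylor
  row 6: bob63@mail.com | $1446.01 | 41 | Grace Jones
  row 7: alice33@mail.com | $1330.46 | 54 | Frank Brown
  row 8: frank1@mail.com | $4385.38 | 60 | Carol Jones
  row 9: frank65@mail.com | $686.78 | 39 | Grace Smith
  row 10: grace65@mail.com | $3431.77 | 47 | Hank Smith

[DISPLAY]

Email           │Amount  │Age│Name                
────────────────┼────────┼───┼────────────        
alice39@mail.com│$4989.10│41 │Eve Brown           
bob40@mail.com  │$4092.82│53 │Alice Davis         
alice10@mail.com│$4384.91│21 │Hank Smith          
frank97@mail.com│$2067.78│23 │Alice Taylor        
bob71@mail.com  │$932.08 │29 │Eve Brown           
hank58@mail.com │$1019.86│47 │Alice Taylor        
bob63@mail.com  │$1446.01│41 │Grace Jones         
alice33@mail.com│$1330.46│54 │Frank Brown         
frank1@mail.com │$4385.38│60 │Carol Jones         
frank65@mail.com│$686.78 │39 │Grace Smith         
grace65@mail.com│$3431.77│47 │Hank Smith          
                                                  
                                                  
                                                  
                                                  
                                                  
                                                  
                                                  
                                                  
                                                  


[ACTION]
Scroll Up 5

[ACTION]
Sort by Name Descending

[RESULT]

Email           │Amount  │Age│Name       ▼        
────────────────┼────────┼───┼────────────        
alice10@mail.com│$4384.91│21 │Hank Smith          
grace65@mail.com│$3431.77│47 │Hank Smith          
frank65@mail.com│$686.78 │39 │Grace Smith         
bob63@mail.com  │$1446.01│41 │Grace Jones         
alice33@mail.com│$1330.46│54 │Frank Brown         
alice39@mail.com│$4989.10│41 │Eve Brown           
bob71@mail.com  │$932.08 │29 │Eve Brown           
frank1@mail.com │$4385.38│60 │Carol Jones         
frank97@mail.com│$2067.78│23 │Alice Taylor        
hank58@mail.com │$1019.86│47 │Alice Taylor        
bob40@mail.com  │$4092.82│53 │Alice Davis         
                                                  
                                                  
                                                  
                                                  
                                                  
                                                  
                                                  
                                                  
                                                  


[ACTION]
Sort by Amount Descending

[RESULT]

Email           │Amount ▼│Age│Name                
────────────────┼────────┼───┼────────────        
alice39@mail.com│$4989.10│41 │Eve Brown           
frank1@mail.com │$4385.38│60 │Carol Jones         
alice10@mail.com│$4384.91│21 │Hank Smith          
bob40@mail.com  │$4092.82│53 │Alice Davis         
grace65@mail.com│$3431.77│47 │Hank Smith          
frank97@mail.com│$2067.78│23 │Alice Taylor        
bob63@mail.com  │$1446.01│41 │Grace Jones         
alice33@mail.com│$1330.46│54 │Frank Brown         
hank58@mail.com │$1019.86│47 │Alice Taylor        
bob71@mail.com  │$932.08 │29 │Eve Brown           
frank65@mail.com│$686.78 │39 │Grace Smith         
                                                  
                                                  
                                                  
                                                  
                                                  
                                                  
                                                  
                                                  
                                                  


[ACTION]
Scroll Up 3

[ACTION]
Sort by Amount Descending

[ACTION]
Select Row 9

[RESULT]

Email           │Amount ▼│Age│Name                
────────────────┼────────┼───┼────────────        
alice39@mail.com│$4989.10│41 │Eve Brown           
frank1@mail.com │$4385.38│60 │Carol Jones         
alice10@mail.com│$4384.91│21 │Hank Smith          
bob40@mail.com  │$4092.82│53 │Alice Davis         
grace65@mail.com│$3431.77│47 │Hank Smith          
frank97@mail.com│$2067.78│23 │Alice Taylor        
bob63@mail.com  │$1446.01│41 │Grace Jones         
alice33@mail.com│$1330.46│54 │Frank Brown         
hank58@mail.com │$1019.86│47 │Alice Taylor        
>ob71@mail.com  │$932.08 │29 │Eve Brown           
frank65@mail.com│$686.78 │39 │Grace Smith         
                                                  
                                                  
                                                  
                                                  
                                                  
                                                  
                                                  
                                                  
                                                  
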